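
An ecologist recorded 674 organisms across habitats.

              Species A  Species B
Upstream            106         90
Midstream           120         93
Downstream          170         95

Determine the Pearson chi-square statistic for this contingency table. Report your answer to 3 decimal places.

5.464

Row totals: 196, 213, 265. Column totals: 396, 278. Grand total N = 674.
Expected counts (row total × column total / N):
  Upstream, Species A: 196×396/674 = 115.1573
  Upstream, Species B: 196×278/674 = 80.8427
  Midstream, Species A: 213×396/674 = 125.1454
  Midstream, Species B: 213×278/674 = 87.8546
  Downstream, Species A: 265×396/674 = 155.6973
  Downstream, Species B: 265×278/674 = 109.3027
Contributions (O − E)²/E:
  (106 − 115.1573)²/115.1573 = 0.7282
  (90 − 80.8427)²/80.8427 = 1.0373
  (120 − 125.1454)²/125.1454 = 0.2116
  (93 − 87.8546)²/87.8546 = 0.3014
  (170 − 155.6973)²/155.6973 = 1.3139
  (95 − 109.3027)²/109.3027 = 1.8716
χ² = 0.7282 + 1.0373 + 0.2116 + 0.3014 + 1.3139 + 1.8716 = 5.464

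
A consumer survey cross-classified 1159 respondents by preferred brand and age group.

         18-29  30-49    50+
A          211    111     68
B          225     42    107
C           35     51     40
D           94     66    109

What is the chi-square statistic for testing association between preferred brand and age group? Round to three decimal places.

Row totals: 390, 374, 126, 269. Column totals: 565, 270, 324. Grand total N = 1159.
Expected counts (row total × column total / N):
  A, 18-29: 390×565/1159 = 190.1208
  A, 30-49: 390×270/1159 = 90.8542
  A, 50+: 390×324/1159 = 109.0250
  B, 18-29: 374×565/1159 = 182.3210
  B, 30-49: 374×270/1159 = 87.1268
  B, 50+: 374×324/1159 = 104.5522
  C, 18-29: 126×565/1159 = 61.4236
  C, 30-49: 126×270/1159 = 29.3529
  C, 50+: 126×324/1159 = 35.2235
  D, 18-29: 269×565/1159 = 131.1346
  D, 30-49: 269×270/1159 = 62.6661
  D, 50+: 269×324/1159 = 75.1993
Contributions (O − E)²/E:
  (211 − 190.1208)²/190.1208 = 2.2930
  (111 − 90.8542)²/90.8542 = 4.4671
  (68 − 109.0250)²/109.0250 = 15.4373
  (225 − 182.3210)²/182.3210 = 9.9906
  (42 − 87.1268)²/87.1268 = 23.3732
  (107 − 104.5522)²/104.5522 = 0.0573
  (35 − 61.4236)²/61.4236 = 11.3671
  (51 − 29.3529)²/29.3529 = 15.9642
  (40 − 35.2235)²/35.2235 = 0.6477
  (94 − 131.1346)²/131.1346 = 10.5157
  (66 − 62.6661)²/62.6661 = 0.1774
  (109 − 75.1993)²/75.1993 = 15.1928
χ² = 2.2930 + 4.4671 + 15.4373 + 9.9906 + 23.3732 + 0.0573 + 11.3671 + 15.9642 + 0.6477 + 10.5157 + 0.1774 + 15.1928 = 109.483

109.483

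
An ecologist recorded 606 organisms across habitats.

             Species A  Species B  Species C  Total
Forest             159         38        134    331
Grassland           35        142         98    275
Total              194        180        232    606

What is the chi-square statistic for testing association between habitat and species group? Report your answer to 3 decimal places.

Grand total N = 606.
Expected counts (row total × column total / N):
  Forest, Species A: 331×194/606 = 105.9637
  Forest, Species B: 331×180/606 = 98.3168
  Forest, Species C: 331×232/606 = 126.7195
  Grassland, Species A: 275×194/606 = 88.0363
  Grassland, Species B: 275×180/606 = 81.6832
  Grassland, Species C: 275×232/606 = 105.2805
Contributions (O − E)²/E:
  (159 − 105.9637)²/105.9637 = 26.5454
  (38 − 98.3168)²/98.3168 = 37.0040
  (134 − 126.7195)²/126.7195 = 0.4183
  (35 − 88.0363)²/88.0363 = 31.9510
  (142 − 81.6832)²/81.6832 = 44.5393
  (98 − 105.2805)²/105.2805 = 0.5035
χ² = 26.5454 + 37.0040 + 0.4183 + 31.9510 + 44.5393 + 0.5035 = 140.962

140.962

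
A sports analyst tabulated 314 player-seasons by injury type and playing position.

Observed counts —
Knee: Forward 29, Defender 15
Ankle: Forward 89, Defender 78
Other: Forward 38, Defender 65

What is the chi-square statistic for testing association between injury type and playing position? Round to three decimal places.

12.245

Row totals: 44, 167, 103. Column totals: 156, 158. Grand total N = 314.
Expected counts (row total × column total / N):
  Knee, Forward: 44×156/314 = 21.8599
  Knee, Defender: 44×158/314 = 22.1401
  Ankle, Forward: 167×156/314 = 82.9682
  Ankle, Defender: 167×158/314 = 84.0318
  Other, Forward: 103×156/314 = 51.1720
  Other, Defender: 103×158/314 = 51.8280
Contributions (O − E)²/E:
  (29 − 21.8599)²/21.8599 = 2.3322
  (15 − 22.1401)²/22.1401 = 2.3027
  (89 − 82.9682)²/82.9682 = 0.4385
  (78 − 84.0318)²/84.0318 = 0.4330
  (38 − 51.1720)²/51.1720 = 3.3906
  (65 − 51.8280)²/51.8280 = 3.3476
χ² = 2.3322 + 2.3027 + 0.4385 + 0.4330 + 3.3906 + 3.3476 = 12.245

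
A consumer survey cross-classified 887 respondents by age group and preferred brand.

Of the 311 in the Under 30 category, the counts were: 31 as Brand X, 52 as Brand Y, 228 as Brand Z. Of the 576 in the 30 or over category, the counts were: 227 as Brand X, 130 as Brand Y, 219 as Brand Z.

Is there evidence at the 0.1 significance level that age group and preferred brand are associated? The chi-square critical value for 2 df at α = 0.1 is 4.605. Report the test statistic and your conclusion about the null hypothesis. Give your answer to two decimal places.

Row totals: 311, 576. Column totals: 258, 182, 447. Grand total N = 887.
Expected counts (row total × column total / N):
  Under 30, Brand X: 311×258/887 = 90.460
  Under 30, Brand Y: 311×182/887 = 63.813
  Under 30, Brand Z: 311×447/887 = 156.727
  30 or over, Brand X: 576×258/887 = 167.540
  30 or over, Brand Y: 576×182/887 = 118.187
  30 or over, Brand Z: 576×447/887 = 290.273
Contributions (O − E)²/E:
  (31 − 90.460)²/90.460 = 39.0835
  (52 − 63.813)²/63.813 = 2.1868
  (228 − 156.727)²/156.727 = 32.4120
  (227 − 167.540)²/167.540 = 21.1024
  (130 − 118.187)²/118.187 = 1.1807
  (219 − 290.273)²/290.273 = 17.5002
χ² = 39.0835 + 2.1868 + 32.4120 + 21.1024 + 1.1807 + 17.5002 = 113.47
df = (2−1)(3−1) = 2. Since 113.47 > 4.605, reject the null hypothesis of independence at α = 0.1.

113.47; reject H₀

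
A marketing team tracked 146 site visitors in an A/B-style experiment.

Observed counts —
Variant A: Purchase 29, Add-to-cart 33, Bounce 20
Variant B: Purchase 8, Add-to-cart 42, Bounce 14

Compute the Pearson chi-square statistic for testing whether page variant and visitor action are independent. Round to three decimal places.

12.021

Row totals: 82, 64. Column totals: 37, 75, 34. Grand total N = 146.
Expected counts (row total × column total / N):
  Variant A, Purchase: 82×37/146 = 20.7808
  Variant A, Add-to-cart: 82×75/146 = 42.1233
  Variant A, Bounce: 82×34/146 = 19.0959
  Variant B, Purchase: 64×37/146 = 16.2192
  Variant B, Add-to-cart: 64×75/146 = 32.8767
  Variant B, Bounce: 64×34/146 = 14.9041
Contributions (O − E)²/E:
  (29 − 20.7808)²/20.7808 = 3.2508
  (33 − 42.1233)²/42.1233 = 1.9760
  (20 − 19.0959)²/19.0959 = 0.0428
  (8 − 16.2192)²/16.2192 = 4.1651
  (42 − 32.8767)²/32.8767 = 2.5317
  (14 − 14.9041)²/14.9041 = 0.0548
χ² = 3.2508 + 1.9760 + 0.0428 + 4.1651 + 2.5317 + 0.0548 = 12.021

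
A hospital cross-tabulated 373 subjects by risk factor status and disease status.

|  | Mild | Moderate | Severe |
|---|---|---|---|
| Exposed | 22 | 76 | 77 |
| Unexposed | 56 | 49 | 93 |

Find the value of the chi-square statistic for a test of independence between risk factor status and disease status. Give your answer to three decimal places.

Row totals: 175, 198. Column totals: 78, 125, 170. Grand total N = 373.
Expected counts (row total × column total / N):
  Exposed, Mild: 175×78/373 = 36.5952
  Exposed, Moderate: 175×125/373 = 58.6461
  Exposed, Severe: 175×170/373 = 79.7587
  Unexposed, Mild: 198×78/373 = 41.4048
  Unexposed, Moderate: 198×125/373 = 66.3539
  Unexposed, Severe: 198×170/373 = 90.2413
Contributions (O − E)²/E:
  (22 − 36.5952)²/36.5952 = 5.8210
  (76 − 58.6461)²/58.6461 = 5.1352
  (77 − 79.7587)²/79.7587 = 0.0954
  (56 − 41.4048)²/41.4048 = 5.1448
  (49 − 66.3539)²/66.3539 = 4.5387
  (93 − 90.2413)²/90.2413 = 0.0843
χ² = 5.8210 + 5.1352 + 0.0954 + 5.1448 + 4.5387 + 0.0843 = 20.819

20.819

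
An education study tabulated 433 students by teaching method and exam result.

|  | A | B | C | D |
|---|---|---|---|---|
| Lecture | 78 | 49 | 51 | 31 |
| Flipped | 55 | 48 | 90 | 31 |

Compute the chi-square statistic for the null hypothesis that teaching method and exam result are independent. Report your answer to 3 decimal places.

14.272

Row totals: 209, 224. Column totals: 133, 97, 141, 62. Grand total N = 433.
Expected counts (row total × column total / N):
  Lecture, A: 209×133/433 = 64.1963
  Lecture, B: 209×97/433 = 46.8199
  Lecture, C: 209×141/433 = 68.0577
  Lecture, D: 209×62/433 = 29.9261
  Flipped, A: 224×133/433 = 68.8037
  Flipped, B: 224×97/433 = 50.1801
  Flipped, C: 224×141/433 = 72.9423
  Flipped, D: 224×62/433 = 32.0739
Contributions (O − E)²/E:
  (78 − 64.1963)²/64.1963 = 2.9681
  (49 − 46.8199)²/46.8199 = 0.1015
  (51 − 68.0577)²/68.0577 = 4.2753
  (31 − 29.9261)²/29.9261 = 0.0385
  (55 − 68.8037)²/68.8037 = 2.7694
  (48 − 50.1801)²/50.1801 = 0.0947
  (90 − 72.9423)²/72.9423 = 3.9890
  (31 − 32.0739)²/32.0739 = 0.0360
χ² = 2.9681 + 0.1015 + 4.2753 + 0.0385 + 2.7694 + 0.0947 + 3.9890 + 0.0360 = 14.272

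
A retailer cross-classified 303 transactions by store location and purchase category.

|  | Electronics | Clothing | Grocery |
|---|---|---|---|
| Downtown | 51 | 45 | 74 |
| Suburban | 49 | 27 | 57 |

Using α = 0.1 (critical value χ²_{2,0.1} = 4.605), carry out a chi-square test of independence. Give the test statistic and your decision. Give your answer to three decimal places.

Row totals: 170, 133. Column totals: 100, 72, 131. Grand total N = 303.
Expected counts (row total × column total / N):
  Downtown, Electronics: 170×100/303 = 56.1056
  Downtown, Clothing: 170×72/303 = 40.3960
  Downtown, Grocery: 170×131/303 = 73.4983
  Suburban, Electronics: 133×100/303 = 43.8944
  Suburban, Clothing: 133×72/303 = 31.6040
  Suburban, Grocery: 133×131/303 = 57.5017
Contributions (O − E)²/E:
  (51 − 56.1056)²/56.1056 = 0.4646
  (45 − 40.3960)²/40.3960 = 0.5247
  (74 − 73.4983)²/73.4983 = 0.0034
  (49 − 43.8944)²/43.8944 = 0.5939
  (27 − 31.6040)²/31.6040 = 0.6707
  (57 − 57.5017)²/57.5017 = 0.0044
χ² = 0.4646 + 0.5247 + 0.0034 + 0.5939 + 0.6707 + 0.0044 = 2.262
df = (2−1)(3−1) = 2. Since 2.262 < 4.605, fail to reject the null hypothesis of independence at α = 0.1.

2.262; fail to reject H₀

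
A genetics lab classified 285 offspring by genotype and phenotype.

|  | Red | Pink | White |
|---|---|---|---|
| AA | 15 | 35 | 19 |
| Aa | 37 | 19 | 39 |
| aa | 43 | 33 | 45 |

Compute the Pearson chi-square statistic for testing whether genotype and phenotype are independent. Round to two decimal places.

Row totals: 69, 95, 121. Column totals: 95, 87, 103. Grand total N = 285.
Expected counts (row total × column total / N):
  AA, Red: 69×95/285 = 23.000
  AA, Pink: 69×87/285 = 21.063
  AA, White: 69×103/285 = 24.937
  Aa, Red: 95×95/285 = 31.667
  Aa, Pink: 95×87/285 = 29.000
  Aa, White: 95×103/285 = 34.333
  aa, Red: 121×95/285 = 40.333
  aa, Pink: 121×87/285 = 36.937
  aa, White: 121×103/285 = 43.730
Contributions (O − E)²/E:
  (15 − 23.000)²/23.000 = 2.7826
  (35 − 21.063)²/21.063 = 9.2219
  (19 − 24.937)²/24.937 = 1.4135
  (37 − 31.667)²/31.667 = 0.8981
  (19 − 29.000)²/29.000 = 3.4483
  (39 − 34.333)²/34.333 = 0.6344
  (43 − 40.333)²/40.333 = 0.1764
  (33 − 36.937)²/36.937 = 0.4196
  (45 − 43.730)²/43.730 = 0.0369
χ² = 2.7826 + 9.2219 + 1.4135 + 0.8981 + 3.4483 + 0.6344 + 0.1764 + 0.4196 + 0.0369 = 19.03

19.03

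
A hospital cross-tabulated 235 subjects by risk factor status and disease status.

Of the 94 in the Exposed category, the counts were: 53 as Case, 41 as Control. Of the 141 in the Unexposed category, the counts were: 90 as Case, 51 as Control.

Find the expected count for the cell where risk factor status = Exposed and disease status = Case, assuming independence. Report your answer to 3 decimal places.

57.200

Row total (Exposed) = 94; column total (Case) = 143; grand total N = 235.
Expected count = (row total × column total) / N = 94 × 143 / 235 = 57.200.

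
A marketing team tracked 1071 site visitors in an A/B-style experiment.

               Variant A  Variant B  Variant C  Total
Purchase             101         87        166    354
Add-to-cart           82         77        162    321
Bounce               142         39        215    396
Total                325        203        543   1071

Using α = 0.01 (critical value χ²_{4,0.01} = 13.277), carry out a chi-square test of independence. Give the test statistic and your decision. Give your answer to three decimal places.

36.328; reject H₀

Grand total N = 1071.
Expected counts (row total × column total / N):
  Purchase, Variant A: 354×325/1071 = 107.4230
  Purchase, Variant B: 354×203/1071 = 67.0980
  Purchase, Variant C: 354×543/1071 = 179.4790
  Add-to-cart, Variant A: 321×325/1071 = 97.4090
  Add-to-cart, Variant B: 321×203/1071 = 60.8431
  Add-to-cart, Variant C: 321×543/1071 = 162.7479
  Bounce, Variant A: 396×325/1071 = 120.1681
  Bounce, Variant B: 396×203/1071 = 75.0588
  Bounce, Variant C: 396×543/1071 = 200.7731
Contributions (O − E)²/E:
  (101 − 107.4230)²/107.4230 = 0.3840
  (87 − 67.0980)²/67.0980 = 5.9032
  (166 − 179.4790)²/179.4790 = 1.0123
  (82 − 97.4090)²/97.4090 = 2.4375
  (77 − 60.8431)²/60.8431 = 4.2905
  (162 − 162.7479)²/162.7479 = 0.0034
  (142 − 120.1681)²/120.1681 = 3.9664
  (39 − 75.0588)²/75.0588 = 17.3229
  (215 − 200.7731)²/200.7731 = 1.0081
χ² = 0.3840 + 5.9032 + 1.0123 + 2.4375 + 4.2905 + 0.0034 + 3.9664 + 17.3229 + 1.0081 = 36.328
df = (3−1)(3−1) = 4. Since 36.328 > 13.277, reject the null hypothesis of independence at α = 0.01.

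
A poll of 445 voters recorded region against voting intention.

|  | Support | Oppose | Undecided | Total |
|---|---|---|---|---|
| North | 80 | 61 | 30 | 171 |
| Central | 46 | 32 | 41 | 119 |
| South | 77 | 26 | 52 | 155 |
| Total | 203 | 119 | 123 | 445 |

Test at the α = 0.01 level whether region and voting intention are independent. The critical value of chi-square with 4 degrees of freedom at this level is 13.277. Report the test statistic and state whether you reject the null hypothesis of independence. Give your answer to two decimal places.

Grand total N = 445.
Expected counts (row total × column total / N):
  North, Support: 171×203/445 = 78.007
  North, Oppose: 171×119/445 = 45.728
  North, Undecided: 171×123/445 = 47.265
  Central, Support: 119×203/445 = 54.285
  Central, Oppose: 119×119/445 = 31.822
  Central, Undecided: 119×123/445 = 32.892
  South, Support: 155×203/445 = 70.708
  South, Oppose: 155×119/445 = 41.449
  South, Undecided: 155×123/445 = 42.843
Contributions (O − E)²/E:
  (80 − 78.007)²/78.007 = 0.0509
  (61 − 45.728)²/45.728 = 5.1005
  (30 − 47.265)²/47.265 = 6.3066
  (46 − 54.285)²/54.285 = 1.2645
  (32 − 31.822)²/31.822 = 0.0010
  (41 − 32.892)²/32.892 = 1.9987
  (77 − 70.708)²/70.708 = 0.5599
  (26 − 41.449)²/41.449 = 5.7582
  (52 − 42.843)²/42.843 = 1.9572
χ² = 0.0509 + 5.1005 + 6.3066 + 1.2645 + 0.0010 + 1.9987 + 0.5599 + 5.7582 + 1.9572 = 23.00
df = (3−1)(3−1) = 4. Since 23.00 > 13.277, reject the null hypothesis of independence at α = 0.01.

23.00; reject H₀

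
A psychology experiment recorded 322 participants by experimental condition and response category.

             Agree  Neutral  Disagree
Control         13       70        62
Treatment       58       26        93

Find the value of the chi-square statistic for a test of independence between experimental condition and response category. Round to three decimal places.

Row totals: 145, 177. Column totals: 71, 96, 155. Grand total N = 322.
Expected counts (row total × column total / N):
  Control, Agree: 145×71/322 = 31.9720
  Control, Neutral: 145×96/322 = 43.2298
  Control, Disagree: 145×155/322 = 69.7981
  Treatment, Agree: 177×71/322 = 39.0280
  Treatment, Neutral: 177×96/322 = 52.7702
  Treatment, Disagree: 177×155/322 = 85.2019
Contributions (O − E)²/E:
  (13 − 31.9720)²/31.9720 = 11.2579
  (70 − 43.2298)²/43.2298 = 16.5775
  (62 − 69.7981)²/69.7981 = 0.8712
  (58 − 39.0280)²/39.0280 = 9.2225
  (26 − 52.7702)²/52.7702 = 13.5805
  (93 − 85.2019)²/85.2019 = 0.7137
χ² = 11.2579 + 16.5775 + 0.8712 + 9.2225 + 13.5805 + 0.7137 = 52.223

52.223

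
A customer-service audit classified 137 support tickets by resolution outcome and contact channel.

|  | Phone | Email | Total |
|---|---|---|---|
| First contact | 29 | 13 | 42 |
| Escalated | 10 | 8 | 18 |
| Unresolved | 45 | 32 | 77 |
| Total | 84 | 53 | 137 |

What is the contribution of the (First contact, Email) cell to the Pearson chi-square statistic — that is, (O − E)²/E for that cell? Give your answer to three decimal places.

Row total (First contact) = 42; column total (Email) = 53; N = 137.
Expected count E = 42 × 53 / 137 = 16.24818.
Contribution = (O − E)²/E = (13 − 16.24818)² / 16.24818 = 0.649.

0.649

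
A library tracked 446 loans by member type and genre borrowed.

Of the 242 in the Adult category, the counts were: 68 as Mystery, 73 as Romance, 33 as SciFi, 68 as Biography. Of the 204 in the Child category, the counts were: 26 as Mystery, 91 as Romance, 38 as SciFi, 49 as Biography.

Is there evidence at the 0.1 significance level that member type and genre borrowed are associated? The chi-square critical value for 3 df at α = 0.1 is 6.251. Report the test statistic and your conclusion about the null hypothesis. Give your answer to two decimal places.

21.09; reject H₀

Row totals: 242, 204. Column totals: 94, 164, 71, 117. Grand total N = 446.
Expected counts (row total × column total / N):
  Adult, Mystery: 242×94/446 = 51.0045
  Adult, Romance: 242×164/446 = 88.9865
  Adult, SciFi: 242×71/446 = 38.5247
  Adult, Biography: 242×117/446 = 63.4843
  Child, Mystery: 204×94/446 = 42.9955
  Child, Romance: 204×164/446 = 75.0135
  Child, SciFi: 204×71/446 = 32.4753
  Child, Biography: 204×117/446 = 53.5157
Contributions (O − E)²/E:
  (68 − 51.0045)²/51.0045 = 5.6632
  (73 − 88.9865)²/88.9865 = 2.8720
  (33 − 38.5247)²/38.5247 = 0.7923
  (68 − 63.4843)²/63.4843 = 0.3212
  (26 − 42.9955)²/42.9955 = 6.7181
  (91 − 75.0135)²/75.0135 = 3.4070
  (38 − 32.4753)²/32.4753 = 0.9399
  (49 − 53.5157)²/53.5157 = 0.3810
χ² = 5.6632 + 2.8720 + 0.7923 + 0.3212 + 6.7181 + 3.4070 + 0.9399 + 0.3810 = 21.09
df = (2−1)(4−1) = 3. Since 21.09 > 6.251, reject the null hypothesis of independence at α = 0.1.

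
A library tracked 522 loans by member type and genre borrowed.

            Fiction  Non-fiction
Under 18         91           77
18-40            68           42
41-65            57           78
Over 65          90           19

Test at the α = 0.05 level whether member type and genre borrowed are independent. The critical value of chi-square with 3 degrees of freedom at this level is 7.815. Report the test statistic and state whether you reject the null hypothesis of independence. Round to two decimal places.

Row totals: 168, 110, 135, 109. Column totals: 306, 216. Grand total N = 522.
Expected counts (row total × column total / N):
  Under 18, Fiction: 168×306/522 = 98.483
  Under 18, Non-fiction: 168×216/522 = 69.517
  18-40, Fiction: 110×306/522 = 64.483
  18-40, Non-fiction: 110×216/522 = 45.517
  41-65, Fiction: 135×306/522 = 79.138
  41-65, Non-fiction: 135×216/522 = 55.862
  Over 65, Fiction: 109×306/522 = 63.897
  Over 65, Non-fiction: 109×216/522 = 45.103
Contributions (O − E)²/E:
  (91 − 98.483)²/98.483 = 0.5686
  (77 − 69.517)²/69.517 = 0.8055
  (68 − 64.483)²/64.483 = 0.1918
  (42 − 45.517)²/45.517 = 0.2718
  (57 − 79.138)²/79.138 = 6.1929
  (78 − 55.862)²/55.862 = 8.7732
  (90 − 63.897)²/63.897 = 10.6635
  (19 − 45.103)²/45.103 = 15.1069
χ² = 0.5686 + 0.8055 + 0.1918 + 0.2718 + 6.1929 + 8.7732 + 10.6635 + 15.1069 = 42.57
df = (4−1)(2−1) = 3. Since 42.57 > 7.815, reject the null hypothesis of independence at α = 0.05.

42.57; reject H₀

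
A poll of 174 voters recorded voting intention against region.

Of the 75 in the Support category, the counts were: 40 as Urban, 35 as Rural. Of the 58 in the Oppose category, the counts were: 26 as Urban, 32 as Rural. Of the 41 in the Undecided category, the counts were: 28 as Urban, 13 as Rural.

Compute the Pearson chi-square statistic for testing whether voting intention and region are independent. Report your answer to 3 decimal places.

5.350

Row totals: 75, 58, 41. Column totals: 94, 80. Grand total N = 174.
Expected counts (row total × column total / N):
  Support, Urban: 75×94/174 = 40.5172
  Support, Rural: 75×80/174 = 34.4828
  Oppose, Urban: 58×94/174 = 31.3333
  Oppose, Rural: 58×80/174 = 26.6667
  Undecided, Urban: 41×94/174 = 22.1494
  Undecided, Rural: 41×80/174 = 18.8506
Contributions (O − E)²/E:
  (40 − 40.5172)²/40.5172 = 0.0066
  (35 − 34.4828)²/34.4828 = 0.0078
  (26 − 31.3333)²/31.3333 = 0.9078
  (32 − 26.6667)²/26.6667 = 1.0667
  (28 − 22.1494)²/22.1494 = 1.5454
  (13 − 18.8506)²/18.8506 = 1.8158
χ² = 0.0066 + 0.0078 + 0.9078 + 1.0667 + 1.5454 + 1.8158 = 5.350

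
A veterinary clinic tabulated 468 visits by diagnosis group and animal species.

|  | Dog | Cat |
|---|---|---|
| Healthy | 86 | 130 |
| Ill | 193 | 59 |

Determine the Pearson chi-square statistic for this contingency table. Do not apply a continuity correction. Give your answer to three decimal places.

Row totals: 216, 252. Column totals: 279, 189. Grand total N = 468.
Expected counts (row total × column total / N):
  Healthy, Dog: 216×279/468 = 128.7692
  Healthy, Cat: 216×189/468 = 87.2308
  Ill, Dog: 252×279/468 = 150.2308
  Ill, Cat: 252×189/468 = 101.7692
Contributions (O − E)²/E:
  (86 − 128.7692)²/128.7692 = 14.2053
  (130 − 87.2308)²/87.2308 = 20.9697
  (193 − 150.2308)²/150.2308 = 12.1760
  (59 − 101.7692)²/101.7692 = 17.9740
χ² = 14.2053 + 20.9697 + 12.1760 + 17.9740 = 65.325

65.325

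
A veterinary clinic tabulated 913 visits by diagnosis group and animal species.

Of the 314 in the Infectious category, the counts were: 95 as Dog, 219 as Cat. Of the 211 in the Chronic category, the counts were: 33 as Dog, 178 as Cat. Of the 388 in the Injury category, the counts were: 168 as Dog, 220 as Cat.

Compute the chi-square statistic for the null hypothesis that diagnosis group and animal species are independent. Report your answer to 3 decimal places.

Row totals: 314, 211, 388. Column totals: 296, 617. Grand total N = 913.
Expected counts (row total × column total / N):
  Infectious, Dog: 314×296/913 = 101.8007
  Infectious, Cat: 314×617/913 = 212.1993
  Chronic, Dog: 211×296/913 = 68.4074
  Chronic, Cat: 211×617/913 = 142.5926
  Injury, Dog: 388×296/913 = 125.7919
  Injury, Cat: 388×617/913 = 262.2081
Contributions (O − E)²/E:
  (95 − 101.8007)²/101.8007 = 0.4543
  (219 − 212.1993)²/212.1993 = 0.2180
  (33 − 68.4074)²/68.4074 = 18.3267
  (178 − 142.5926)²/142.5926 = 8.7921
  (168 − 125.7919)²/125.7919 = 14.1625
  (220 − 262.2081)²/262.2081 = 6.7943
χ² = 0.4543 + 0.2180 + 18.3267 + 8.7921 + 14.1625 + 6.7943 = 48.748

48.748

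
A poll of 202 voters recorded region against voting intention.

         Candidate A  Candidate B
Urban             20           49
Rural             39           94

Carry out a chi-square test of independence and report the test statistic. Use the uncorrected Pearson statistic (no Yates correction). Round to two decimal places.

Row totals: 69, 133. Column totals: 59, 143. Grand total N = 202.
Expected counts (row total × column total / N):
  Urban, Candidate A: 69×59/202 = 20.153
  Urban, Candidate B: 69×143/202 = 48.847
  Rural, Candidate A: 133×59/202 = 38.847
  Rural, Candidate B: 133×143/202 = 94.153
Contributions (O − E)²/E:
  (20 − 20.153)²/20.153 = 0.0012
  (49 − 48.847)²/48.847 = 0.0005
  (39 − 38.847)²/38.847 = 0.0006
  (94 − 94.153)²/94.153 = 0.0002
χ² = 0.0012 + 0.0005 + 0.0006 + 0.0002 = 0.00

0.00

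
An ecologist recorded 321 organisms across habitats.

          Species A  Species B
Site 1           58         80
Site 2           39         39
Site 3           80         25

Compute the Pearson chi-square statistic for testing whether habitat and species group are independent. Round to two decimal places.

Row totals: 138, 78, 105. Column totals: 177, 144. Grand total N = 321.
Expected counts (row total × column total / N):
  Site 1, Species A: 138×177/321 = 76.093
  Site 1, Species B: 138×144/321 = 61.907
  Site 2, Species A: 78×177/321 = 43.009
  Site 2, Species B: 78×144/321 = 34.991
  Site 3, Species A: 105×177/321 = 57.897
  Site 3, Species B: 105×144/321 = 47.103
Contributions (O − E)²/E:
  (58 − 76.093)²/76.093 = 4.3021
  (80 − 61.907)²/61.907 = 5.2879
  (39 − 43.009)²/43.009 = 0.3737
  (39 − 34.991)²/34.991 = 0.4593
  (80 − 57.897)²/57.897 = 8.4381
  (25 − 47.103)²/47.103 = 10.3718
χ² = 4.3021 + 5.2879 + 0.3737 + 0.4593 + 8.4381 + 10.3718 = 29.23

29.23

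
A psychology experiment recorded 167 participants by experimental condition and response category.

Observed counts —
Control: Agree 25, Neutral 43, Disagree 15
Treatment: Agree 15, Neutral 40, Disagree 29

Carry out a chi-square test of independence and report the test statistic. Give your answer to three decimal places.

Row totals: 83, 84. Column totals: 40, 83, 44. Grand total N = 167.
Expected counts (row total × column total / N):
  Control, Agree: 83×40/167 = 19.88024
  Control, Neutral: 83×83/167 = 41.25150
  Control, Disagree: 83×44/167 = 21.86826
  Treatment, Agree: 84×40/167 = 20.11976
  Treatment, Neutral: 84×83/167 = 41.74850
  Treatment, Disagree: 84×44/167 = 22.13174
Contributions (O − E)²/E:
  (25 − 19.88024)²/19.88024 = 1.3185
  (43 − 41.25150)²/41.25150 = 0.0741
  (15 − 21.86826)²/21.86826 = 2.1571
  (15 − 20.11976)²/20.11976 = 1.3028
  (40 − 41.74850)²/41.74850 = 0.0732
  (29 − 22.13174)²/22.13174 = 2.1315
χ² = 1.3185 + 0.0741 + 2.1571 + 1.3028 + 0.0732 + 2.1315 = 7.057

7.057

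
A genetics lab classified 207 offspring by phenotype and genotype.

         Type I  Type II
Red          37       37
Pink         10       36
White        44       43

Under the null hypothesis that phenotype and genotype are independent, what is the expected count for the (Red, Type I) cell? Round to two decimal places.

Row total (Red) = 74; column total (Type I) = 91; grand total N = 207.
Expected count = (row total × column total) / N = 74 × 91 / 207 = 32.53.

32.53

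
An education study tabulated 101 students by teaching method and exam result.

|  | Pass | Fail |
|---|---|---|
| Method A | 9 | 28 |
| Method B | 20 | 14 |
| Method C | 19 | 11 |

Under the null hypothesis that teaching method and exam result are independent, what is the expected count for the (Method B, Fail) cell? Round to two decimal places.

17.84

Row total (Method B) = 34; column total (Fail) = 53; grand total N = 101.
Expected count = (row total × column total) / N = 34 × 53 / 101 = 17.84.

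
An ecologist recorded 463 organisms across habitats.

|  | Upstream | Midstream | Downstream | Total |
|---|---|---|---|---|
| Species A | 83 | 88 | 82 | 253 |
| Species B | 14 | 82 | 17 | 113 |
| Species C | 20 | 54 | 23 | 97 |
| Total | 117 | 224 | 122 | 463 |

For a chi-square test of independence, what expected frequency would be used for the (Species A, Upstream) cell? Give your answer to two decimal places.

Row total (Species A) = 253; column total (Upstream) = 117; grand total N = 463.
Expected count = (row total × column total) / N = 253 × 117 / 463 = 63.93.

63.93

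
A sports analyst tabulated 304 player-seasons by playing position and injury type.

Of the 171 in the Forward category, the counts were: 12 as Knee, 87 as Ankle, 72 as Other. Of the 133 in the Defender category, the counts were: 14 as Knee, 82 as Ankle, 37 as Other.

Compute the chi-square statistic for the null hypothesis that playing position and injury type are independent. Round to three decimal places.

6.898

Row totals: 171, 133. Column totals: 26, 169, 109. Grand total N = 304.
Expected counts (row total × column total / N):
  Forward, Knee: 171×26/304 = 14.6250
  Forward, Ankle: 171×169/304 = 95.0625
  Forward, Other: 171×109/304 = 61.3125
  Defender, Knee: 133×26/304 = 11.3750
  Defender, Ankle: 133×169/304 = 73.9375
  Defender, Other: 133×109/304 = 47.6875
Contributions (O − E)²/E:
  (12 − 14.6250)²/14.6250 = 0.4712
  (87 − 95.0625)²/95.0625 = 0.6838
  (72 − 61.3125)²/61.3125 = 1.8630
  (14 − 11.3750)²/11.3750 = 0.6058
  (82 − 73.9375)²/73.9375 = 0.8792
  (37 − 47.6875)²/47.6875 = 2.3952
χ² = 0.4712 + 0.6838 + 1.8630 + 0.6058 + 0.8792 + 2.3952 = 6.898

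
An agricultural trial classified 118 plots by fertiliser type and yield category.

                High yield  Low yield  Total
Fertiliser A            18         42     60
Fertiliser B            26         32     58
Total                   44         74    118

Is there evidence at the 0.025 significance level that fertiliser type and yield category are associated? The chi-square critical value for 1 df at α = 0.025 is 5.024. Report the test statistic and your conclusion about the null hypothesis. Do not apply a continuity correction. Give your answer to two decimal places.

2.77; fail to reject H₀

Grand total N = 118.
Expected counts (row total × column total / N):
  Fertiliser A, High yield: 60×44/118 = 22.373
  Fertiliser A, Low yield: 60×74/118 = 37.627
  Fertiliser B, High yield: 58×44/118 = 21.627
  Fertiliser B, Low yield: 58×74/118 = 36.373
Contributions (O − E)²/E:
  (18 − 22.373)²/22.373 = 0.8547
  (42 − 37.627)²/37.627 = 0.5082
  (26 − 21.627)²/21.627 = 0.8842
  (32 − 36.373)²/36.373 = 0.5258
χ² = 0.8547 + 0.5082 + 0.8842 + 0.5258 = 2.77
df = (2−1)(2−1) = 1. Since 2.77 < 5.024, fail to reject the null hypothesis of independence at α = 0.025.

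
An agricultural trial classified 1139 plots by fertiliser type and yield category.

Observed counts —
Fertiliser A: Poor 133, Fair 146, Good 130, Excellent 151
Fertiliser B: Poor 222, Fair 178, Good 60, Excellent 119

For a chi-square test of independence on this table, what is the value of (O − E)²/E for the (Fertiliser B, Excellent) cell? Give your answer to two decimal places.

Row total (Fertiliser B) = 579; column total (Excellent) = 270; N = 1139.
Expected count E = 579 × 270 / 1139 = 137.252.
Contribution = (O − E)²/E = (119 − 137.252)² / 137.252 = 2.43.

2.43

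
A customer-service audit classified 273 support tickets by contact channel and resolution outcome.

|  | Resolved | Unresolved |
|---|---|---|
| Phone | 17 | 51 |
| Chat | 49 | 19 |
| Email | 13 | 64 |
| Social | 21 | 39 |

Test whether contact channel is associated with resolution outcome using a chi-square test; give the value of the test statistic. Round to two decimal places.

Row totals: 68, 68, 77, 60. Column totals: 100, 173. Grand total N = 273.
Expected counts (row total × column total / N):
  Phone, Resolved: 68×100/273 = 24.908
  Phone, Unresolved: 68×173/273 = 43.092
  Chat, Resolved: 68×100/273 = 24.908
  Chat, Unresolved: 68×173/273 = 43.092
  Email, Resolved: 77×100/273 = 28.205
  Email, Unresolved: 77×173/273 = 48.795
  Social, Resolved: 60×100/273 = 21.978
  Social, Unresolved: 60×173/273 = 38.022
Contributions (O − E)²/E:
  (17 − 24.908)²/24.908 = 2.5107
  (51 − 43.092)²/43.092 = 1.4512
  (49 − 24.908)²/24.908 = 23.3027
  (19 − 43.092)²/43.092 = 13.4694
  (13 − 28.205)²/28.205 = 8.1968
  (64 − 48.795)²/48.795 = 4.7380
  (21 − 21.978)²/21.978 = 0.0435
  (39 − 38.022)²/38.022 = 0.0252
χ² = 2.5107 + 1.4512 + 23.3027 + 13.4694 + 8.1968 + 4.7380 + 0.0435 + 0.0252 = 53.74

53.74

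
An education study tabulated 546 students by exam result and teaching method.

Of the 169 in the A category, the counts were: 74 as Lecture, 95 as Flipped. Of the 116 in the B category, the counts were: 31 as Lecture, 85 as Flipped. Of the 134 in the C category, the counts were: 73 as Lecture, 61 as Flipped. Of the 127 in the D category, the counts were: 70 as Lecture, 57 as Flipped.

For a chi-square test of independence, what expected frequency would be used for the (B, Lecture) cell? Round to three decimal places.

Row total (B) = 116; column total (Lecture) = 248; grand total N = 546.
Expected count = (row total × column total) / N = 116 × 248 / 546 = 52.689.

52.689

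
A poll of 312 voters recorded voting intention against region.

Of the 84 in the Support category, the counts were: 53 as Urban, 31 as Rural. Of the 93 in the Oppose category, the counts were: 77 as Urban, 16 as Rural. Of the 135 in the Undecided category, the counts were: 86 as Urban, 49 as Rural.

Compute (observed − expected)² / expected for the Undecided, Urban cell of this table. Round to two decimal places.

0.60

Row total (Undecided) = 135; column total (Urban) = 216; N = 312.
Expected count E = 135 × 216 / 312 = 93.462.
Contribution = (O − E)²/E = (86 − 93.462)² / 93.462 = 0.60.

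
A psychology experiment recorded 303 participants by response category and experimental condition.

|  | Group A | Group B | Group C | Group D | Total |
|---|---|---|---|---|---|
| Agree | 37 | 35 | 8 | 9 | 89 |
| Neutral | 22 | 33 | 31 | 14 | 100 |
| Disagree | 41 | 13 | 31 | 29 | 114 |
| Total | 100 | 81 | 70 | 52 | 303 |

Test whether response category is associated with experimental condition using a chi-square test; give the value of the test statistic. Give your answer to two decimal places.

Grand total N = 303.
Expected counts (row total × column total / N):
  Agree, Group A: 89×100/303 = 29.373
  Agree, Group B: 89×81/303 = 23.792
  Agree, Group C: 89×70/303 = 20.561
  Agree, Group D: 89×52/303 = 15.274
  Neutral, Group A: 100×100/303 = 33.003
  Neutral, Group B: 100×81/303 = 26.733
  Neutral, Group C: 100×70/303 = 23.102
  Neutral, Group D: 100×52/303 = 17.162
  Disagree, Group A: 114×100/303 = 37.624
  Disagree, Group B: 114×81/303 = 30.475
  Disagree, Group C: 114×70/303 = 26.337
  Disagree, Group D: 114×52/303 = 19.564
Contributions (O − E)²/E:
  (37 − 29.373)²/29.373 = 1.9804
  (35 − 23.792)²/23.792 = 5.2799
  (8 − 20.561)²/20.561 = 7.6737
  (9 − 15.274)²/15.274 = 2.5771
  (22 − 33.003)²/33.003 = 3.6683
  (33 − 26.733)²/26.733 = 1.4692
  (31 − 23.102)²/23.102 = 2.7001
  (14 − 17.162)²/17.162 = 0.5826
  (41 − 37.624)²/37.624 = 0.3029
  (13 − 30.475)²/30.475 = 10.0205
  (31 − 26.337)²/26.337 = 0.8256
  (29 − 19.564)²/19.564 = 4.5511
χ² = 1.9804 + 5.2799 + 7.6737 + 2.5771 + 3.6683 + 1.4692 + 2.7001 + 0.5826 + 0.3029 + 10.0205 + 0.8256 + 4.5511 = 41.63

41.63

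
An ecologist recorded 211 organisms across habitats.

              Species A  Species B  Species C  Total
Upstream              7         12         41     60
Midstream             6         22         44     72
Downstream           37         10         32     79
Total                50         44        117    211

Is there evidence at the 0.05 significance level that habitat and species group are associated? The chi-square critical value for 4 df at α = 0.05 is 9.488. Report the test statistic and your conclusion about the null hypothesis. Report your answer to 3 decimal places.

39.894; reject H₀

Grand total N = 211.
Expected counts (row total × column total / N):
  Upstream, Species A: 60×50/211 = 14.2180
  Upstream, Species B: 60×44/211 = 12.5118
  Upstream, Species C: 60×117/211 = 33.2701
  Midstream, Species A: 72×50/211 = 17.0616
  Midstream, Species B: 72×44/211 = 15.0142
  Midstream, Species C: 72×117/211 = 39.9242
  Downstream, Species A: 79×50/211 = 18.7204
  Downstream, Species B: 79×44/211 = 16.4739
  Downstream, Species C: 79×117/211 = 43.8057
Contributions (O − E)²/E:
  (7 − 14.2180)²/14.2180 = 3.6643
  (12 − 12.5118)²/12.5118 = 0.0209
  (41 − 33.2701)²/33.2701 = 1.7959
  (6 − 17.0616)²/17.0616 = 7.1716
  (22 − 15.0142)²/15.0142 = 3.2503
  (44 − 39.9242)²/39.9242 = 0.4161
  (37 − 18.7204)²/18.7204 = 17.8492
  (10 − 16.4739)²/16.4739 = 2.5441
  (32 − 43.8057)²/43.8057 = 3.1817
χ² = 3.6643 + 0.0209 + 1.7959 + 7.1716 + 3.2503 + 0.4161 + 17.8492 + 2.5441 + 3.1817 = 39.894
df = (3−1)(3−1) = 4. Since 39.894 > 9.488, reject the null hypothesis of independence at α = 0.05.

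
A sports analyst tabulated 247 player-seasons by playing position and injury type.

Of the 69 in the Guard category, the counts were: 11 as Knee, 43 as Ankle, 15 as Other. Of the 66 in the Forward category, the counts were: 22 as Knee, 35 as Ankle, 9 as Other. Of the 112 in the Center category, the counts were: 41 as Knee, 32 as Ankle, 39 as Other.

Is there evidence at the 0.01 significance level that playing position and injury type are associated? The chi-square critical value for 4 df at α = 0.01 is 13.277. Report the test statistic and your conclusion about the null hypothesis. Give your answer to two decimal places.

Row totals: 69, 66, 112. Column totals: 74, 110, 63. Grand total N = 247.
Expected counts (row total × column total / N):
  Guard, Knee: 69×74/247 = 20.672
  Guard, Ankle: 69×110/247 = 30.729
  Guard, Other: 69×63/247 = 17.599
  Forward, Knee: 66×74/247 = 19.773
  Forward, Ankle: 66×110/247 = 29.393
  Forward, Other: 66×63/247 = 16.834
  Center, Knee: 112×74/247 = 33.555
  Center, Ankle: 112×110/247 = 49.879
  Center, Other: 112×63/247 = 28.567
Contributions (O − E)²/E:
  (11 − 20.672)²/20.672 = 4.5253
  (43 − 30.729)²/30.729 = 4.9002
  (15 − 17.599)²/17.599 = 0.3838
  (22 − 19.773)²/19.773 = 0.2508
  (35 − 29.393)²/29.393 = 1.0696
  (9 − 16.834)²/16.834 = 3.6457
  (41 − 33.555)²/33.555 = 1.6519
  (32 − 49.879)²/49.879 = 6.4087
  (39 − 28.567)²/28.567 = 3.8103
χ² = 4.5253 + 4.9002 + 0.3838 + 0.2508 + 1.0696 + 3.6457 + 1.6519 + 6.4087 + 3.8103 = 26.65
df = (3−1)(3−1) = 4. Since 26.65 > 13.277, reject the null hypothesis of independence at α = 0.01.

26.65; reject H₀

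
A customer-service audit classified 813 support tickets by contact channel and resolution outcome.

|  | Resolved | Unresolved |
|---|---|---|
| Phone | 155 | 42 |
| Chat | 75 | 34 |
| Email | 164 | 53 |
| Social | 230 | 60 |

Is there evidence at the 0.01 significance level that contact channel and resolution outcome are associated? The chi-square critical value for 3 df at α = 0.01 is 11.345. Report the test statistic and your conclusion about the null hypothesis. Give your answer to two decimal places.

Row totals: 197, 109, 217, 290. Column totals: 624, 189. Grand total N = 813.
Expected counts (row total × column total / N):
  Phone, Resolved: 197×624/813 = 151.203
  Phone, Unresolved: 197×189/813 = 45.797
  Chat, Resolved: 109×624/813 = 83.661
  Chat, Unresolved: 109×189/813 = 25.339
  Email, Resolved: 217×624/813 = 166.554
  Email, Unresolved: 217×189/813 = 50.446
  Social, Resolved: 290×624/813 = 222.583
  Social, Unresolved: 290×189/813 = 67.417
Contributions (O − E)²/E:
  (155 − 151.203)²/151.203 = 0.0954
  (42 − 45.797)²/45.797 = 0.3148
  (75 − 83.661)²/83.661 = 0.8966
  (34 − 25.339)²/25.339 = 2.9604
  (164 − 166.554)²/166.554 = 0.0392
  (53 − 50.446)²/50.446 = 0.1293
  (230 − 222.583)²/222.583 = 0.2472
  (60 − 67.417)²/67.417 = 0.8160
χ² = 0.0954 + 0.3148 + 0.8966 + 2.9604 + 0.0392 + 0.1293 + 0.2472 + 0.8160 = 5.50
df = (4−1)(2−1) = 3. Since 5.50 < 11.345, fail to reject the null hypothesis of independence at α = 0.01.

5.50; fail to reject H₀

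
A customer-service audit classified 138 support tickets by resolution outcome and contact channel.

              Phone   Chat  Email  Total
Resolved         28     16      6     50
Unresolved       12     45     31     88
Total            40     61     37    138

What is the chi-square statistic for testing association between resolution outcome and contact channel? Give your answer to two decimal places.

28.80

Grand total N = 138.
Expected counts (row total × column total / N):
  Resolved, Phone: 50×40/138 = 14.493
  Resolved, Chat: 50×61/138 = 22.101
  Resolved, Email: 50×37/138 = 13.406
  Unresolved, Phone: 88×40/138 = 25.507
  Unresolved, Chat: 88×61/138 = 38.899
  Unresolved, Email: 88×37/138 = 23.594
Contributions (O − E)²/E:
  (28 − 14.493)²/14.493 = 12.5881
  (16 − 22.101)²/22.101 = 1.6842
  (6 − 13.406)²/13.406 = 4.0914
  (12 − 25.507)²/25.507 = 7.1525
  (45 − 38.899)²/38.899 = 0.9569
  (31 − 23.594)²/23.594 = 2.3247
χ² = 12.5881 + 1.6842 + 4.0914 + 7.1525 + 0.9569 + 2.3247 = 28.80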